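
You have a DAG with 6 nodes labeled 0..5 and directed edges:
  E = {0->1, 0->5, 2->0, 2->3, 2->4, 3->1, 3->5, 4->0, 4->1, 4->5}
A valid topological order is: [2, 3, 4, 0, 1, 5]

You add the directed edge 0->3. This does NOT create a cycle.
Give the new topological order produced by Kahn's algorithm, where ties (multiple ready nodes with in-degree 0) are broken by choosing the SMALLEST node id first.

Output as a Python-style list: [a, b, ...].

Answer: [2, 4, 0, 3, 1, 5]

Derivation:
Old toposort: [2, 3, 4, 0, 1, 5]
Added edge: 0->3
Position of 0 (3) > position of 3 (1). Must reorder: 0 must now come before 3.
Run Kahn's algorithm (break ties by smallest node id):
  initial in-degrees: [2, 3, 0, 2, 1, 3]
  ready (indeg=0): [2]
  pop 2: indeg[0]->1; indeg[3]->1; indeg[4]->0 | ready=[4] | order so far=[2]
  pop 4: indeg[0]->0; indeg[1]->2; indeg[5]->2 | ready=[0] | order so far=[2, 4]
  pop 0: indeg[1]->1; indeg[3]->0; indeg[5]->1 | ready=[3] | order so far=[2, 4, 0]
  pop 3: indeg[1]->0; indeg[5]->0 | ready=[1, 5] | order so far=[2, 4, 0, 3]
  pop 1: no out-edges | ready=[5] | order so far=[2, 4, 0, 3, 1]
  pop 5: no out-edges | ready=[] | order so far=[2, 4, 0, 3, 1, 5]
  Result: [2, 4, 0, 3, 1, 5]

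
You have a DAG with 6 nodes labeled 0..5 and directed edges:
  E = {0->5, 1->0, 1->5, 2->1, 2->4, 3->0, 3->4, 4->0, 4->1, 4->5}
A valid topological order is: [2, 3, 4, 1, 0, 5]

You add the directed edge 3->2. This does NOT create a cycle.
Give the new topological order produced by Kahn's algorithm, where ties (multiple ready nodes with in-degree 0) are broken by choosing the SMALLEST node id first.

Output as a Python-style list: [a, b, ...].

Answer: [3, 2, 4, 1, 0, 5]

Derivation:
Old toposort: [2, 3, 4, 1, 0, 5]
Added edge: 3->2
Position of 3 (1) > position of 2 (0). Must reorder: 3 must now come before 2.
Run Kahn's algorithm (break ties by smallest node id):
  initial in-degrees: [3, 2, 1, 0, 2, 3]
  ready (indeg=0): [3]
  pop 3: indeg[0]->2; indeg[2]->0; indeg[4]->1 | ready=[2] | order so far=[3]
  pop 2: indeg[1]->1; indeg[4]->0 | ready=[4] | order so far=[3, 2]
  pop 4: indeg[0]->1; indeg[1]->0; indeg[5]->2 | ready=[1] | order so far=[3, 2, 4]
  pop 1: indeg[0]->0; indeg[5]->1 | ready=[0] | order so far=[3, 2, 4, 1]
  pop 0: indeg[5]->0 | ready=[5] | order so far=[3, 2, 4, 1, 0]
  pop 5: no out-edges | ready=[] | order so far=[3, 2, 4, 1, 0, 5]
  Result: [3, 2, 4, 1, 0, 5]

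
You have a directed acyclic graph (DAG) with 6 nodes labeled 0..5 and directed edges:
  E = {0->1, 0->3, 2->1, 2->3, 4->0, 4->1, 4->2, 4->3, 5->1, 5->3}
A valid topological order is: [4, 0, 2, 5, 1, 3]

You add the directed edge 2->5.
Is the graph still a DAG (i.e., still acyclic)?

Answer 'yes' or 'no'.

Answer: yes

Derivation:
Given toposort: [4, 0, 2, 5, 1, 3]
Position of 2: index 2; position of 5: index 3
New edge 2->5: forward
Forward edge: respects the existing order. Still a DAG, same toposort still valid.
Still a DAG? yes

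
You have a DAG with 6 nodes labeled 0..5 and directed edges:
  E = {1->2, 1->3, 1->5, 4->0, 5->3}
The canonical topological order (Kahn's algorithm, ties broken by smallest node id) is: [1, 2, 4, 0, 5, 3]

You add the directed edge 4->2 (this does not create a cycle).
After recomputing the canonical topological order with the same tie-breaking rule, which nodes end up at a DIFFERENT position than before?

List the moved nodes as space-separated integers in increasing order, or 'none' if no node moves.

Answer: 0 2 4

Derivation:
Old toposort: [1, 2, 4, 0, 5, 3]
Added edge 4->2
Recompute Kahn (smallest-id tiebreak):
  initial in-degrees: [1, 0, 2, 2, 0, 1]
  ready (indeg=0): [1, 4]
  pop 1: indeg[2]->1; indeg[3]->1; indeg[5]->0 | ready=[4, 5] | order so far=[1]
  pop 4: indeg[0]->0; indeg[2]->0 | ready=[0, 2, 5] | order so far=[1, 4]
  pop 0: no out-edges | ready=[2, 5] | order so far=[1, 4, 0]
  pop 2: no out-edges | ready=[5] | order so far=[1, 4, 0, 2]
  pop 5: indeg[3]->0 | ready=[3] | order so far=[1, 4, 0, 2, 5]
  pop 3: no out-edges | ready=[] | order so far=[1, 4, 0, 2, 5, 3]
New canonical toposort: [1, 4, 0, 2, 5, 3]
Compare positions:
  Node 0: index 3 -> 2 (moved)
  Node 1: index 0 -> 0 (same)
  Node 2: index 1 -> 3 (moved)
  Node 3: index 5 -> 5 (same)
  Node 4: index 2 -> 1 (moved)
  Node 5: index 4 -> 4 (same)
Nodes that changed position: 0 2 4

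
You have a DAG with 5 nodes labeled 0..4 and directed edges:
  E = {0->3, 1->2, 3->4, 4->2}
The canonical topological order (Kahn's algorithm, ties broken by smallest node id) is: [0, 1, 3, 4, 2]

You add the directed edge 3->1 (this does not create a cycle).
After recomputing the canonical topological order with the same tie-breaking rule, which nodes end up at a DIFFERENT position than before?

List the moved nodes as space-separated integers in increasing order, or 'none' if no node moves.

Old toposort: [0, 1, 3, 4, 2]
Added edge 3->1
Recompute Kahn (smallest-id tiebreak):
  initial in-degrees: [0, 1, 2, 1, 1]
  ready (indeg=0): [0]
  pop 0: indeg[3]->0 | ready=[3] | order so far=[0]
  pop 3: indeg[1]->0; indeg[4]->0 | ready=[1, 4] | order so far=[0, 3]
  pop 1: indeg[2]->1 | ready=[4] | order so far=[0, 3, 1]
  pop 4: indeg[2]->0 | ready=[2] | order so far=[0, 3, 1, 4]
  pop 2: no out-edges | ready=[] | order so far=[0, 3, 1, 4, 2]
New canonical toposort: [0, 3, 1, 4, 2]
Compare positions:
  Node 0: index 0 -> 0 (same)
  Node 1: index 1 -> 2 (moved)
  Node 2: index 4 -> 4 (same)
  Node 3: index 2 -> 1 (moved)
  Node 4: index 3 -> 3 (same)
Nodes that changed position: 1 3

Answer: 1 3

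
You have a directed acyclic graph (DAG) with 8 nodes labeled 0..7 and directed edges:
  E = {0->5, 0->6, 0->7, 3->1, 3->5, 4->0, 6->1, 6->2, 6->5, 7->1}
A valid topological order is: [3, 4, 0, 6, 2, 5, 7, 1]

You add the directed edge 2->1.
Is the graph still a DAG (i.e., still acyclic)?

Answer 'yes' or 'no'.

Answer: yes

Derivation:
Given toposort: [3, 4, 0, 6, 2, 5, 7, 1]
Position of 2: index 4; position of 1: index 7
New edge 2->1: forward
Forward edge: respects the existing order. Still a DAG, same toposort still valid.
Still a DAG? yes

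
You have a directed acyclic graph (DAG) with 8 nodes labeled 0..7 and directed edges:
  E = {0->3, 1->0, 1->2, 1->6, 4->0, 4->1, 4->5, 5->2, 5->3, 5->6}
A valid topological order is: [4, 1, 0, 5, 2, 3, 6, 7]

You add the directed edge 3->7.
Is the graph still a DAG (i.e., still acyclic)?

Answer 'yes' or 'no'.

Answer: yes

Derivation:
Given toposort: [4, 1, 0, 5, 2, 3, 6, 7]
Position of 3: index 5; position of 7: index 7
New edge 3->7: forward
Forward edge: respects the existing order. Still a DAG, same toposort still valid.
Still a DAG? yes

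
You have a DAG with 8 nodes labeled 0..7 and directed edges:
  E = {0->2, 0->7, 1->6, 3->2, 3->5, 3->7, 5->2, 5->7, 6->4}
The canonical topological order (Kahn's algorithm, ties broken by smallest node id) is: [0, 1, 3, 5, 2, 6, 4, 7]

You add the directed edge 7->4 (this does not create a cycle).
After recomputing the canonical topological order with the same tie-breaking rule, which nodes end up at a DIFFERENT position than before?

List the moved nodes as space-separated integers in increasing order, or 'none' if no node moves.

Old toposort: [0, 1, 3, 5, 2, 6, 4, 7]
Added edge 7->4
Recompute Kahn (smallest-id tiebreak):
  initial in-degrees: [0, 0, 3, 0, 2, 1, 1, 3]
  ready (indeg=0): [0, 1, 3]
  pop 0: indeg[2]->2; indeg[7]->2 | ready=[1, 3] | order so far=[0]
  pop 1: indeg[6]->0 | ready=[3, 6] | order so far=[0, 1]
  pop 3: indeg[2]->1; indeg[5]->0; indeg[7]->1 | ready=[5, 6] | order so far=[0, 1, 3]
  pop 5: indeg[2]->0; indeg[7]->0 | ready=[2, 6, 7] | order so far=[0, 1, 3, 5]
  pop 2: no out-edges | ready=[6, 7] | order so far=[0, 1, 3, 5, 2]
  pop 6: indeg[4]->1 | ready=[7] | order so far=[0, 1, 3, 5, 2, 6]
  pop 7: indeg[4]->0 | ready=[4] | order so far=[0, 1, 3, 5, 2, 6, 7]
  pop 4: no out-edges | ready=[] | order so far=[0, 1, 3, 5, 2, 6, 7, 4]
New canonical toposort: [0, 1, 3, 5, 2, 6, 7, 4]
Compare positions:
  Node 0: index 0 -> 0 (same)
  Node 1: index 1 -> 1 (same)
  Node 2: index 4 -> 4 (same)
  Node 3: index 2 -> 2 (same)
  Node 4: index 6 -> 7 (moved)
  Node 5: index 3 -> 3 (same)
  Node 6: index 5 -> 5 (same)
  Node 7: index 7 -> 6 (moved)
Nodes that changed position: 4 7

Answer: 4 7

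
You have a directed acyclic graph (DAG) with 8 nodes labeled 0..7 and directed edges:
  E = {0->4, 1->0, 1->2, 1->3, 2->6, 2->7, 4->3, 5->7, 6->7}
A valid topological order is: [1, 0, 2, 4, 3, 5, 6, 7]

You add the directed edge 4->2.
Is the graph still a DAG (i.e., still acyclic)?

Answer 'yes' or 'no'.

Given toposort: [1, 0, 2, 4, 3, 5, 6, 7]
Position of 4: index 3; position of 2: index 2
New edge 4->2: backward (u after v in old order)
Backward edge: old toposort is now invalid. Check if this creates a cycle.
Does 2 already reach 4? Reachable from 2: [2, 6, 7]. NO -> still a DAG (reorder needed).
Still a DAG? yes

Answer: yes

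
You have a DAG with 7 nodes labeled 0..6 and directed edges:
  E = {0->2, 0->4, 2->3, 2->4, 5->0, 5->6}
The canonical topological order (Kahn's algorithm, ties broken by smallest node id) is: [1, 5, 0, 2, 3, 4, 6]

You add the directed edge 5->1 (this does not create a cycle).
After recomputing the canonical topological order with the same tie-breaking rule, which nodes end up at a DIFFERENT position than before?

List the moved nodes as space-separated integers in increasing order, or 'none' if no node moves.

Answer: 0 1 5

Derivation:
Old toposort: [1, 5, 0, 2, 3, 4, 6]
Added edge 5->1
Recompute Kahn (smallest-id tiebreak):
  initial in-degrees: [1, 1, 1, 1, 2, 0, 1]
  ready (indeg=0): [5]
  pop 5: indeg[0]->0; indeg[1]->0; indeg[6]->0 | ready=[0, 1, 6] | order so far=[5]
  pop 0: indeg[2]->0; indeg[4]->1 | ready=[1, 2, 6] | order so far=[5, 0]
  pop 1: no out-edges | ready=[2, 6] | order so far=[5, 0, 1]
  pop 2: indeg[3]->0; indeg[4]->0 | ready=[3, 4, 6] | order so far=[5, 0, 1, 2]
  pop 3: no out-edges | ready=[4, 6] | order so far=[5, 0, 1, 2, 3]
  pop 4: no out-edges | ready=[6] | order so far=[5, 0, 1, 2, 3, 4]
  pop 6: no out-edges | ready=[] | order so far=[5, 0, 1, 2, 3, 4, 6]
New canonical toposort: [5, 0, 1, 2, 3, 4, 6]
Compare positions:
  Node 0: index 2 -> 1 (moved)
  Node 1: index 0 -> 2 (moved)
  Node 2: index 3 -> 3 (same)
  Node 3: index 4 -> 4 (same)
  Node 4: index 5 -> 5 (same)
  Node 5: index 1 -> 0 (moved)
  Node 6: index 6 -> 6 (same)
Nodes that changed position: 0 1 5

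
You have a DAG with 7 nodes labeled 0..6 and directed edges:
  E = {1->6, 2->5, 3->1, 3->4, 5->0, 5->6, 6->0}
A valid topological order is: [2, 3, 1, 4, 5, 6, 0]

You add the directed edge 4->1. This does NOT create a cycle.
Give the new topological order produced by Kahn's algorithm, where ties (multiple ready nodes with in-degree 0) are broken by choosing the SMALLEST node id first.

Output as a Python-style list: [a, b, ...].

Old toposort: [2, 3, 1, 4, 5, 6, 0]
Added edge: 4->1
Position of 4 (3) > position of 1 (2). Must reorder: 4 must now come before 1.
Run Kahn's algorithm (break ties by smallest node id):
  initial in-degrees: [2, 2, 0, 0, 1, 1, 2]
  ready (indeg=0): [2, 3]
  pop 2: indeg[5]->0 | ready=[3, 5] | order so far=[2]
  pop 3: indeg[1]->1; indeg[4]->0 | ready=[4, 5] | order so far=[2, 3]
  pop 4: indeg[1]->0 | ready=[1, 5] | order so far=[2, 3, 4]
  pop 1: indeg[6]->1 | ready=[5] | order so far=[2, 3, 4, 1]
  pop 5: indeg[0]->1; indeg[6]->0 | ready=[6] | order so far=[2, 3, 4, 1, 5]
  pop 6: indeg[0]->0 | ready=[0] | order so far=[2, 3, 4, 1, 5, 6]
  pop 0: no out-edges | ready=[] | order so far=[2, 3, 4, 1, 5, 6, 0]
  Result: [2, 3, 4, 1, 5, 6, 0]

Answer: [2, 3, 4, 1, 5, 6, 0]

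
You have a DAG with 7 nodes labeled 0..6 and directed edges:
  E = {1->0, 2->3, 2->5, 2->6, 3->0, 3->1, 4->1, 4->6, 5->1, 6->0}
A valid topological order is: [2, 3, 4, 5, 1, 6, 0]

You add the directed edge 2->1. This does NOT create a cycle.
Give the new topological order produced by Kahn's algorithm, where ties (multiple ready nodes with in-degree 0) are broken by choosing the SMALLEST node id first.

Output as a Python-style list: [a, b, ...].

Old toposort: [2, 3, 4, 5, 1, 6, 0]
Added edge: 2->1
Position of 2 (0) < position of 1 (4). Old order still valid.
Run Kahn's algorithm (break ties by smallest node id):
  initial in-degrees: [3, 4, 0, 1, 0, 1, 2]
  ready (indeg=0): [2, 4]
  pop 2: indeg[1]->3; indeg[3]->0; indeg[5]->0; indeg[6]->1 | ready=[3, 4, 5] | order so far=[2]
  pop 3: indeg[0]->2; indeg[1]->2 | ready=[4, 5] | order so far=[2, 3]
  pop 4: indeg[1]->1; indeg[6]->0 | ready=[5, 6] | order so far=[2, 3, 4]
  pop 5: indeg[1]->0 | ready=[1, 6] | order so far=[2, 3, 4, 5]
  pop 1: indeg[0]->1 | ready=[6] | order so far=[2, 3, 4, 5, 1]
  pop 6: indeg[0]->0 | ready=[0] | order so far=[2, 3, 4, 5, 1, 6]
  pop 0: no out-edges | ready=[] | order so far=[2, 3, 4, 5, 1, 6, 0]
  Result: [2, 3, 4, 5, 1, 6, 0]

Answer: [2, 3, 4, 5, 1, 6, 0]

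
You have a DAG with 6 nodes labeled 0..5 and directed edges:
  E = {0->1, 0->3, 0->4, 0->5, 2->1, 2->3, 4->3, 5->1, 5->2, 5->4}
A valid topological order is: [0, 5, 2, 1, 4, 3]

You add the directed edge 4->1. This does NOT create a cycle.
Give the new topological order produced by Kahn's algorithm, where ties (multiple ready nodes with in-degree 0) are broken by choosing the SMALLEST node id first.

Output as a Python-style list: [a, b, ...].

Answer: [0, 5, 2, 4, 1, 3]

Derivation:
Old toposort: [0, 5, 2, 1, 4, 3]
Added edge: 4->1
Position of 4 (4) > position of 1 (3). Must reorder: 4 must now come before 1.
Run Kahn's algorithm (break ties by smallest node id):
  initial in-degrees: [0, 4, 1, 3, 2, 1]
  ready (indeg=0): [0]
  pop 0: indeg[1]->3; indeg[3]->2; indeg[4]->1; indeg[5]->0 | ready=[5] | order so far=[0]
  pop 5: indeg[1]->2; indeg[2]->0; indeg[4]->0 | ready=[2, 4] | order so far=[0, 5]
  pop 2: indeg[1]->1; indeg[3]->1 | ready=[4] | order so far=[0, 5, 2]
  pop 4: indeg[1]->0; indeg[3]->0 | ready=[1, 3] | order so far=[0, 5, 2, 4]
  pop 1: no out-edges | ready=[3] | order so far=[0, 5, 2, 4, 1]
  pop 3: no out-edges | ready=[] | order so far=[0, 5, 2, 4, 1, 3]
  Result: [0, 5, 2, 4, 1, 3]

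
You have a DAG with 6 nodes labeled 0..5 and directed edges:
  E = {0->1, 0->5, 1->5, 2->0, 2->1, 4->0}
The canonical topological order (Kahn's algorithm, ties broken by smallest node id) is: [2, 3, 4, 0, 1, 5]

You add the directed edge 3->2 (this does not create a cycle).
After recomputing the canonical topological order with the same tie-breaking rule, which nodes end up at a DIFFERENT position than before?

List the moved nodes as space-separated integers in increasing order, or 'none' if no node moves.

Old toposort: [2, 3, 4, 0, 1, 5]
Added edge 3->2
Recompute Kahn (smallest-id tiebreak):
  initial in-degrees: [2, 2, 1, 0, 0, 2]
  ready (indeg=0): [3, 4]
  pop 3: indeg[2]->0 | ready=[2, 4] | order so far=[3]
  pop 2: indeg[0]->1; indeg[1]->1 | ready=[4] | order so far=[3, 2]
  pop 4: indeg[0]->0 | ready=[0] | order so far=[3, 2, 4]
  pop 0: indeg[1]->0; indeg[5]->1 | ready=[1] | order so far=[3, 2, 4, 0]
  pop 1: indeg[5]->0 | ready=[5] | order so far=[3, 2, 4, 0, 1]
  pop 5: no out-edges | ready=[] | order so far=[3, 2, 4, 0, 1, 5]
New canonical toposort: [3, 2, 4, 0, 1, 5]
Compare positions:
  Node 0: index 3 -> 3 (same)
  Node 1: index 4 -> 4 (same)
  Node 2: index 0 -> 1 (moved)
  Node 3: index 1 -> 0 (moved)
  Node 4: index 2 -> 2 (same)
  Node 5: index 5 -> 5 (same)
Nodes that changed position: 2 3

Answer: 2 3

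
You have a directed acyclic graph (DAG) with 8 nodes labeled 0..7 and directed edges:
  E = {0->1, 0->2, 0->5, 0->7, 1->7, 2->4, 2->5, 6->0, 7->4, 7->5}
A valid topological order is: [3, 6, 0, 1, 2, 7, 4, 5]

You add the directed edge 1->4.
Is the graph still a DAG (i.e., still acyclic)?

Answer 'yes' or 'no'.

Answer: yes

Derivation:
Given toposort: [3, 6, 0, 1, 2, 7, 4, 5]
Position of 1: index 3; position of 4: index 6
New edge 1->4: forward
Forward edge: respects the existing order. Still a DAG, same toposort still valid.
Still a DAG? yes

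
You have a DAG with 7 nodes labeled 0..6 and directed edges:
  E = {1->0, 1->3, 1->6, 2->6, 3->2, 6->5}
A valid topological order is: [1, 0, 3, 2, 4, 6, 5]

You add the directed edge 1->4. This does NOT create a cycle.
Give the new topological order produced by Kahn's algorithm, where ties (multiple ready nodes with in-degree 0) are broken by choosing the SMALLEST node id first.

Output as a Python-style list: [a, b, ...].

Old toposort: [1, 0, 3, 2, 4, 6, 5]
Added edge: 1->4
Position of 1 (0) < position of 4 (4). Old order still valid.
Run Kahn's algorithm (break ties by smallest node id):
  initial in-degrees: [1, 0, 1, 1, 1, 1, 2]
  ready (indeg=0): [1]
  pop 1: indeg[0]->0; indeg[3]->0; indeg[4]->0; indeg[6]->1 | ready=[0, 3, 4] | order so far=[1]
  pop 0: no out-edges | ready=[3, 4] | order so far=[1, 0]
  pop 3: indeg[2]->0 | ready=[2, 4] | order so far=[1, 0, 3]
  pop 2: indeg[6]->0 | ready=[4, 6] | order so far=[1, 0, 3, 2]
  pop 4: no out-edges | ready=[6] | order so far=[1, 0, 3, 2, 4]
  pop 6: indeg[5]->0 | ready=[5] | order so far=[1, 0, 3, 2, 4, 6]
  pop 5: no out-edges | ready=[] | order so far=[1, 0, 3, 2, 4, 6, 5]
  Result: [1, 0, 3, 2, 4, 6, 5]

Answer: [1, 0, 3, 2, 4, 6, 5]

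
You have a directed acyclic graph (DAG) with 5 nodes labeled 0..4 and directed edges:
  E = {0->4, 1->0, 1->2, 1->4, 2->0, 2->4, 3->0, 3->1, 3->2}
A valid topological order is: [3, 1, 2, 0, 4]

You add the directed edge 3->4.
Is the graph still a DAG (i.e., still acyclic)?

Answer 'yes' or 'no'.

Answer: yes

Derivation:
Given toposort: [3, 1, 2, 0, 4]
Position of 3: index 0; position of 4: index 4
New edge 3->4: forward
Forward edge: respects the existing order. Still a DAG, same toposort still valid.
Still a DAG? yes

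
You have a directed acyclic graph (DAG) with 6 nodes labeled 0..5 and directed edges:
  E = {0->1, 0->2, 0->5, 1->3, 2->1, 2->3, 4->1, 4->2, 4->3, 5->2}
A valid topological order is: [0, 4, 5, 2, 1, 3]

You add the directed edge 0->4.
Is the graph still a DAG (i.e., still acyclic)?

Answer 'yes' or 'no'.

Given toposort: [0, 4, 5, 2, 1, 3]
Position of 0: index 0; position of 4: index 1
New edge 0->4: forward
Forward edge: respects the existing order. Still a DAG, same toposort still valid.
Still a DAG? yes

Answer: yes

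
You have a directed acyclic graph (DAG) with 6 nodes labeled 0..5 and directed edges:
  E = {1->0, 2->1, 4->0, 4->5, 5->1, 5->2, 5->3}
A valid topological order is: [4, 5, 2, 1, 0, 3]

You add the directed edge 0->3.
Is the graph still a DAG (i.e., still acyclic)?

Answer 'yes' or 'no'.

Answer: yes

Derivation:
Given toposort: [4, 5, 2, 1, 0, 3]
Position of 0: index 4; position of 3: index 5
New edge 0->3: forward
Forward edge: respects the existing order. Still a DAG, same toposort still valid.
Still a DAG? yes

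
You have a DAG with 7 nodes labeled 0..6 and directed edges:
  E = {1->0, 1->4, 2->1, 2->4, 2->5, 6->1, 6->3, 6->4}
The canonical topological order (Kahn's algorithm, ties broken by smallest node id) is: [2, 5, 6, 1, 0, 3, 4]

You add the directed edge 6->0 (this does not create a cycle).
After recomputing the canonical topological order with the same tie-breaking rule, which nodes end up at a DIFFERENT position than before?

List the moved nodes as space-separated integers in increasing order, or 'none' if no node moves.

Answer: none

Derivation:
Old toposort: [2, 5, 6, 1, 0, 3, 4]
Added edge 6->0
Recompute Kahn (smallest-id tiebreak):
  initial in-degrees: [2, 2, 0, 1, 3, 1, 0]
  ready (indeg=0): [2, 6]
  pop 2: indeg[1]->1; indeg[4]->2; indeg[5]->0 | ready=[5, 6] | order so far=[2]
  pop 5: no out-edges | ready=[6] | order so far=[2, 5]
  pop 6: indeg[0]->1; indeg[1]->0; indeg[3]->0; indeg[4]->1 | ready=[1, 3] | order so far=[2, 5, 6]
  pop 1: indeg[0]->0; indeg[4]->0 | ready=[0, 3, 4] | order so far=[2, 5, 6, 1]
  pop 0: no out-edges | ready=[3, 4] | order so far=[2, 5, 6, 1, 0]
  pop 3: no out-edges | ready=[4] | order so far=[2, 5, 6, 1, 0, 3]
  pop 4: no out-edges | ready=[] | order so far=[2, 5, 6, 1, 0, 3, 4]
New canonical toposort: [2, 5, 6, 1, 0, 3, 4]
Compare positions:
  Node 0: index 4 -> 4 (same)
  Node 1: index 3 -> 3 (same)
  Node 2: index 0 -> 0 (same)
  Node 3: index 5 -> 5 (same)
  Node 4: index 6 -> 6 (same)
  Node 5: index 1 -> 1 (same)
  Node 6: index 2 -> 2 (same)
Nodes that changed position: none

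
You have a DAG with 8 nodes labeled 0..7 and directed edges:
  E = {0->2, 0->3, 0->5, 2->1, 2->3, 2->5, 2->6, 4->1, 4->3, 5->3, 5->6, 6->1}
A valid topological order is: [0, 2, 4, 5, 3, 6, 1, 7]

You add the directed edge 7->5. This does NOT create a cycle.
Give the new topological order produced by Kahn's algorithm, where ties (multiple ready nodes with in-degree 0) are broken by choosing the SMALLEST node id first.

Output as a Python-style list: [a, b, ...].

Old toposort: [0, 2, 4, 5, 3, 6, 1, 7]
Added edge: 7->5
Position of 7 (7) > position of 5 (3). Must reorder: 7 must now come before 5.
Run Kahn's algorithm (break ties by smallest node id):
  initial in-degrees: [0, 3, 1, 4, 0, 3, 2, 0]
  ready (indeg=0): [0, 4, 7]
  pop 0: indeg[2]->0; indeg[3]->3; indeg[5]->2 | ready=[2, 4, 7] | order so far=[0]
  pop 2: indeg[1]->2; indeg[3]->2; indeg[5]->1; indeg[6]->1 | ready=[4, 7] | order so far=[0, 2]
  pop 4: indeg[1]->1; indeg[3]->1 | ready=[7] | order so far=[0, 2, 4]
  pop 7: indeg[5]->0 | ready=[5] | order so far=[0, 2, 4, 7]
  pop 5: indeg[3]->0; indeg[6]->0 | ready=[3, 6] | order so far=[0, 2, 4, 7, 5]
  pop 3: no out-edges | ready=[6] | order so far=[0, 2, 4, 7, 5, 3]
  pop 6: indeg[1]->0 | ready=[1] | order so far=[0, 2, 4, 7, 5, 3, 6]
  pop 1: no out-edges | ready=[] | order so far=[0, 2, 4, 7, 5, 3, 6, 1]
  Result: [0, 2, 4, 7, 5, 3, 6, 1]

Answer: [0, 2, 4, 7, 5, 3, 6, 1]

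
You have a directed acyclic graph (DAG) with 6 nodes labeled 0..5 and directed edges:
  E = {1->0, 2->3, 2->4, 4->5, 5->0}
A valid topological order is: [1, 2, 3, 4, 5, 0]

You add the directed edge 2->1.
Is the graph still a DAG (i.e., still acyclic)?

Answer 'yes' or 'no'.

Given toposort: [1, 2, 3, 4, 5, 0]
Position of 2: index 1; position of 1: index 0
New edge 2->1: backward (u after v in old order)
Backward edge: old toposort is now invalid. Check if this creates a cycle.
Does 1 already reach 2? Reachable from 1: [0, 1]. NO -> still a DAG (reorder needed).
Still a DAG? yes

Answer: yes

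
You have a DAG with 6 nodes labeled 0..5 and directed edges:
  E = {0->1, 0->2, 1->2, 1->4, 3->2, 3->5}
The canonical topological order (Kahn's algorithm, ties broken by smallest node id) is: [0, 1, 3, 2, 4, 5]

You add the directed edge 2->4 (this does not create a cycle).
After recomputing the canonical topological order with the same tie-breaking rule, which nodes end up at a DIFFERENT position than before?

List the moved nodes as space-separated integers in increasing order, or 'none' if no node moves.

Answer: none

Derivation:
Old toposort: [0, 1, 3, 2, 4, 5]
Added edge 2->4
Recompute Kahn (smallest-id tiebreak):
  initial in-degrees: [0, 1, 3, 0, 2, 1]
  ready (indeg=0): [0, 3]
  pop 0: indeg[1]->0; indeg[2]->2 | ready=[1, 3] | order so far=[0]
  pop 1: indeg[2]->1; indeg[4]->1 | ready=[3] | order so far=[0, 1]
  pop 3: indeg[2]->0; indeg[5]->0 | ready=[2, 5] | order so far=[0, 1, 3]
  pop 2: indeg[4]->0 | ready=[4, 5] | order so far=[0, 1, 3, 2]
  pop 4: no out-edges | ready=[5] | order so far=[0, 1, 3, 2, 4]
  pop 5: no out-edges | ready=[] | order so far=[0, 1, 3, 2, 4, 5]
New canonical toposort: [0, 1, 3, 2, 4, 5]
Compare positions:
  Node 0: index 0 -> 0 (same)
  Node 1: index 1 -> 1 (same)
  Node 2: index 3 -> 3 (same)
  Node 3: index 2 -> 2 (same)
  Node 4: index 4 -> 4 (same)
  Node 5: index 5 -> 5 (same)
Nodes that changed position: none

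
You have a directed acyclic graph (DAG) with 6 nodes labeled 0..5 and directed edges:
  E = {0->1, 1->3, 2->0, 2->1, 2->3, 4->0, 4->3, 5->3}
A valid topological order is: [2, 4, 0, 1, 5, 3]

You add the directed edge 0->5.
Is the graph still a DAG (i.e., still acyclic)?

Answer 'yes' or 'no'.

Answer: yes

Derivation:
Given toposort: [2, 4, 0, 1, 5, 3]
Position of 0: index 2; position of 5: index 4
New edge 0->5: forward
Forward edge: respects the existing order. Still a DAG, same toposort still valid.
Still a DAG? yes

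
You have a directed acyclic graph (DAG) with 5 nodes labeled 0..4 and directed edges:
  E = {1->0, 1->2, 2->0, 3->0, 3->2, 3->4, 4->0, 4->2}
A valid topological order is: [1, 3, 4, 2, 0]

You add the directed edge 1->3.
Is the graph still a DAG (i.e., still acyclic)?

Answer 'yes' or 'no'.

Answer: yes

Derivation:
Given toposort: [1, 3, 4, 2, 0]
Position of 1: index 0; position of 3: index 1
New edge 1->3: forward
Forward edge: respects the existing order. Still a DAG, same toposort still valid.
Still a DAG? yes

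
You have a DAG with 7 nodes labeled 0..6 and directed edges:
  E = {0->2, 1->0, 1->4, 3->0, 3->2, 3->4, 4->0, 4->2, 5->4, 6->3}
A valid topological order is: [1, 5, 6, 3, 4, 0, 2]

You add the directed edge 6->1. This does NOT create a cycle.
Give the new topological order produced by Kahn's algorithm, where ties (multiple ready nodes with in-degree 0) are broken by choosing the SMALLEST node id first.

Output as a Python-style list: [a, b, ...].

Answer: [5, 6, 1, 3, 4, 0, 2]

Derivation:
Old toposort: [1, 5, 6, 3, 4, 0, 2]
Added edge: 6->1
Position of 6 (2) > position of 1 (0). Must reorder: 6 must now come before 1.
Run Kahn's algorithm (break ties by smallest node id):
  initial in-degrees: [3, 1, 3, 1, 3, 0, 0]
  ready (indeg=0): [5, 6]
  pop 5: indeg[4]->2 | ready=[6] | order so far=[5]
  pop 6: indeg[1]->0; indeg[3]->0 | ready=[1, 3] | order so far=[5, 6]
  pop 1: indeg[0]->2; indeg[4]->1 | ready=[3] | order so far=[5, 6, 1]
  pop 3: indeg[0]->1; indeg[2]->2; indeg[4]->0 | ready=[4] | order so far=[5, 6, 1, 3]
  pop 4: indeg[0]->0; indeg[2]->1 | ready=[0] | order so far=[5, 6, 1, 3, 4]
  pop 0: indeg[2]->0 | ready=[2] | order so far=[5, 6, 1, 3, 4, 0]
  pop 2: no out-edges | ready=[] | order so far=[5, 6, 1, 3, 4, 0, 2]
  Result: [5, 6, 1, 3, 4, 0, 2]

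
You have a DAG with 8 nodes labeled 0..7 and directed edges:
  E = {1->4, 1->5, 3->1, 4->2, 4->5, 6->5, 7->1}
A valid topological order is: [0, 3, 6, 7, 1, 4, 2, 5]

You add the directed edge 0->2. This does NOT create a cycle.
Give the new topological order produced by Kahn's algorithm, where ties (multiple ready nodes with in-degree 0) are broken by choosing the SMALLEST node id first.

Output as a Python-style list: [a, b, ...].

Old toposort: [0, 3, 6, 7, 1, 4, 2, 5]
Added edge: 0->2
Position of 0 (0) < position of 2 (6). Old order still valid.
Run Kahn's algorithm (break ties by smallest node id):
  initial in-degrees: [0, 2, 2, 0, 1, 3, 0, 0]
  ready (indeg=0): [0, 3, 6, 7]
  pop 0: indeg[2]->1 | ready=[3, 6, 7] | order so far=[0]
  pop 3: indeg[1]->1 | ready=[6, 7] | order so far=[0, 3]
  pop 6: indeg[5]->2 | ready=[7] | order so far=[0, 3, 6]
  pop 7: indeg[1]->0 | ready=[1] | order so far=[0, 3, 6, 7]
  pop 1: indeg[4]->0; indeg[5]->1 | ready=[4] | order so far=[0, 3, 6, 7, 1]
  pop 4: indeg[2]->0; indeg[5]->0 | ready=[2, 5] | order so far=[0, 3, 6, 7, 1, 4]
  pop 2: no out-edges | ready=[5] | order so far=[0, 3, 6, 7, 1, 4, 2]
  pop 5: no out-edges | ready=[] | order so far=[0, 3, 6, 7, 1, 4, 2, 5]
  Result: [0, 3, 6, 7, 1, 4, 2, 5]

Answer: [0, 3, 6, 7, 1, 4, 2, 5]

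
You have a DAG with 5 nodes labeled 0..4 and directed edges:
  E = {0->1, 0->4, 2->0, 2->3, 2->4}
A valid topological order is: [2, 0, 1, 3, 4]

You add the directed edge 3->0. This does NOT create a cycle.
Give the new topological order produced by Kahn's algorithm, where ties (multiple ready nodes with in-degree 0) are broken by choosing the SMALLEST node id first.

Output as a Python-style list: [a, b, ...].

Old toposort: [2, 0, 1, 3, 4]
Added edge: 3->0
Position of 3 (3) > position of 0 (1). Must reorder: 3 must now come before 0.
Run Kahn's algorithm (break ties by smallest node id):
  initial in-degrees: [2, 1, 0, 1, 2]
  ready (indeg=0): [2]
  pop 2: indeg[0]->1; indeg[3]->0; indeg[4]->1 | ready=[3] | order so far=[2]
  pop 3: indeg[0]->0 | ready=[0] | order so far=[2, 3]
  pop 0: indeg[1]->0; indeg[4]->0 | ready=[1, 4] | order so far=[2, 3, 0]
  pop 1: no out-edges | ready=[4] | order so far=[2, 3, 0, 1]
  pop 4: no out-edges | ready=[] | order so far=[2, 3, 0, 1, 4]
  Result: [2, 3, 0, 1, 4]

Answer: [2, 3, 0, 1, 4]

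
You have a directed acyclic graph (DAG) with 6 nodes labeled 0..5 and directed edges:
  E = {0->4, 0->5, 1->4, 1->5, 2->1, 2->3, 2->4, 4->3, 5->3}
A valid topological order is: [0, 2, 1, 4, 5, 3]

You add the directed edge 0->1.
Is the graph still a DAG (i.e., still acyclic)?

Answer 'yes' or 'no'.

Answer: yes

Derivation:
Given toposort: [0, 2, 1, 4, 5, 3]
Position of 0: index 0; position of 1: index 2
New edge 0->1: forward
Forward edge: respects the existing order. Still a DAG, same toposort still valid.
Still a DAG? yes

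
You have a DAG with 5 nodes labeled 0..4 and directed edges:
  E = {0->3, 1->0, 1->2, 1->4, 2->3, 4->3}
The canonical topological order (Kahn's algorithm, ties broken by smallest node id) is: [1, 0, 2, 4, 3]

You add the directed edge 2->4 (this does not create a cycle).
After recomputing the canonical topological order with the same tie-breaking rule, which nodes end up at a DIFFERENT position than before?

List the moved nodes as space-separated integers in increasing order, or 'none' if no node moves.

Old toposort: [1, 0, 2, 4, 3]
Added edge 2->4
Recompute Kahn (smallest-id tiebreak):
  initial in-degrees: [1, 0, 1, 3, 2]
  ready (indeg=0): [1]
  pop 1: indeg[0]->0; indeg[2]->0; indeg[4]->1 | ready=[0, 2] | order so far=[1]
  pop 0: indeg[3]->2 | ready=[2] | order so far=[1, 0]
  pop 2: indeg[3]->1; indeg[4]->0 | ready=[4] | order so far=[1, 0, 2]
  pop 4: indeg[3]->0 | ready=[3] | order so far=[1, 0, 2, 4]
  pop 3: no out-edges | ready=[] | order so far=[1, 0, 2, 4, 3]
New canonical toposort: [1, 0, 2, 4, 3]
Compare positions:
  Node 0: index 1 -> 1 (same)
  Node 1: index 0 -> 0 (same)
  Node 2: index 2 -> 2 (same)
  Node 3: index 4 -> 4 (same)
  Node 4: index 3 -> 3 (same)
Nodes that changed position: none

Answer: none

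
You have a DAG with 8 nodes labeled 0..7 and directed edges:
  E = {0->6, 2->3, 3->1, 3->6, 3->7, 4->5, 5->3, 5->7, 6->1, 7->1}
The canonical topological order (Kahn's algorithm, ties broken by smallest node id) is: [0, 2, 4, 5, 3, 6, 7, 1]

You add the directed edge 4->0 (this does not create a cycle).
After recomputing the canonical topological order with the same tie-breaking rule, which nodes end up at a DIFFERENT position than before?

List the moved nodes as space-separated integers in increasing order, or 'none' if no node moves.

Answer: 0 2 4

Derivation:
Old toposort: [0, 2, 4, 5, 3, 6, 7, 1]
Added edge 4->0
Recompute Kahn (smallest-id tiebreak):
  initial in-degrees: [1, 3, 0, 2, 0, 1, 2, 2]
  ready (indeg=0): [2, 4]
  pop 2: indeg[3]->1 | ready=[4] | order so far=[2]
  pop 4: indeg[0]->0; indeg[5]->0 | ready=[0, 5] | order so far=[2, 4]
  pop 0: indeg[6]->1 | ready=[5] | order so far=[2, 4, 0]
  pop 5: indeg[3]->0; indeg[7]->1 | ready=[3] | order so far=[2, 4, 0, 5]
  pop 3: indeg[1]->2; indeg[6]->0; indeg[7]->0 | ready=[6, 7] | order so far=[2, 4, 0, 5, 3]
  pop 6: indeg[1]->1 | ready=[7] | order so far=[2, 4, 0, 5, 3, 6]
  pop 7: indeg[1]->0 | ready=[1] | order so far=[2, 4, 0, 5, 3, 6, 7]
  pop 1: no out-edges | ready=[] | order so far=[2, 4, 0, 5, 3, 6, 7, 1]
New canonical toposort: [2, 4, 0, 5, 3, 6, 7, 1]
Compare positions:
  Node 0: index 0 -> 2 (moved)
  Node 1: index 7 -> 7 (same)
  Node 2: index 1 -> 0 (moved)
  Node 3: index 4 -> 4 (same)
  Node 4: index 2 -> 1 (moved)
  Node 5: index 3 -> 3 (same)
  Node 6: index 5 -> 5 (same)
  Node 7: index 6 -> 6 (same)
Nodes that changed position: 0 2 4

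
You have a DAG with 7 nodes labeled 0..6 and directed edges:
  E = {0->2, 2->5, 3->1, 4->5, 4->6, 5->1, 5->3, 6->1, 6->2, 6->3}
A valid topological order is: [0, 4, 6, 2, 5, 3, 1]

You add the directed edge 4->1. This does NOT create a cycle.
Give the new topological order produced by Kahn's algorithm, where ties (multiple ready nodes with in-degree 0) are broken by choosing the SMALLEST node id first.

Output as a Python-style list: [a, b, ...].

Old toposort: [0, 4, 6, 2, 5, 3, 1]
Added edge: 4->1
Position of 4 (1) < position of 1 (6). Old order still valid.
Run Kahn's algorithm (break ties by smallest node id):
  initial in-degrees: [0, 4, 2, 2, 0, 2, 1]
  ready (indeg=0): [0, 4]
  pop 0: indeg[2]->1 | ready=[4] | order so far=[0]
  pop 4: indeg[1]->3; indeg[5]->1; indeg[6]->0 | ready=[6] | order so far=[0, 4]
  pop 6: indeg[1]->2; indeg[2]->0; indeg[3]->1 | ready=[2] | order so far=[0, 4, 6]
  pop 2: indeg[5]->0 | ready=[5] | order so far=[0, 4, 6, 2]
  pop 5: indeg[1]->1; indeg[3]->0 | ready=[3] | order so far=[0, 4, 6, 2, 5]
  pop 3: indeg[1]->0 | ready=[1] | order so far=[0, 4, 6, 2, 5, 3]
  pop 1: no out-edges | ready=[] | order so far=[0, 4, 6, 2, 5, 3, 1]
  Result: [0, 4, 6, 2, 5, 3, 1]

Answer: [0, 4, 6, 2, 5, 3, 1]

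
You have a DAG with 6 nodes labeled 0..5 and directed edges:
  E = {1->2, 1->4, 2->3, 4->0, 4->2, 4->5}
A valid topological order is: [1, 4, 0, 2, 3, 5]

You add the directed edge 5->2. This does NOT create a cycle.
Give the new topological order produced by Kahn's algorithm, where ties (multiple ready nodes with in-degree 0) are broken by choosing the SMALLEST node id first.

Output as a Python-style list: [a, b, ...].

Answer: [1, 4, 0, 5, 2, 3]

Derivation:
Old toposort: [1, 4, 0, 2, 3, 5]
Added edge: 5->2
Position of 5 (5) > position of 2 (3). Must reorder: 5 must now come before 2.
Run Kahn's algorithm (break ties by smallest node id):
  initial in-degrees: [1, 0, 3, 1, 1, 1]
  ready (indeg=0): [1]
  pop 1: indeg[2]->2; indeg[4]->0 | ready=[4] | order so far=[1]
  pop 4: indeg[0]->0; indeg[2]->1; indeg[5]->0 | ready=[0, 5] | order so far=[1, 4]
  pop 0: no out-edges | ready=[5] | order so far=[1, 4, 0]
  pop 5: indeg[2]->0 | ready=[2] | order so far=[1, 4, 0, 5]
  pop 2: indeg[3]->0 | ready=[3] | order so far=[1, 4, 0, 5, 2]
  pop 3: no out-edges | ready=[] | order so far=[1, 4, 0, 5, 2, 3]
  Result: [1, 4, 0, 5, 2, 3]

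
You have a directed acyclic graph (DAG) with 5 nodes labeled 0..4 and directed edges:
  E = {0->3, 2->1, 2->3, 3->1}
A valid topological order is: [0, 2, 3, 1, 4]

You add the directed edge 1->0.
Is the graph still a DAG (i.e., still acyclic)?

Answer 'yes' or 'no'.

Given toposort: [0, 2, 3, 1, 4]
Position of 1: index 3; position of 0: index 0
New edge 1->0: backward (u after v in old order)
Backward edge: old toposort is now invalid. Check if this creates a cycle.
Does 0 already reach 1? Reachable from 0: [0, 1, 3]. YES -> cycle!
Still a DAG? no

Answer: no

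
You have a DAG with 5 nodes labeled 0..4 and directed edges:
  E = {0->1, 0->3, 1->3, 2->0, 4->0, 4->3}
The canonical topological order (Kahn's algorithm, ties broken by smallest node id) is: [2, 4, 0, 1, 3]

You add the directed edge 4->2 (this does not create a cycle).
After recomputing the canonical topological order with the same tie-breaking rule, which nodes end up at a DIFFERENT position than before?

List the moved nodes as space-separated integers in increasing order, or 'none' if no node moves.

Old toposort: [2, 4, 0, 1, 3]
Added edge 4->2
Recompute Kahn (smallest-id tiebreak):
  initial in-degrees: [2, 1, 1, 3, 0]
  ready (indeg=0): [4]
  pop 4: indeg[0]->1; indeg[2]->0; indeg[3]->2 | ready=[2] | order so far=[4]
  pop 2: indeg[0]->0 | ready=[0] | order so far=[4, 2]
  pop 0: indeg[1]->0; indeg[3]->1 | ready=[1] | order so far=[4, 2, 0]
  pop 1: indeg[3]->0 | ready=[3] | order so far=[4, 2, 0, 1]
  pop 3: no out-edges | ready=[] | order so far=[4, 2, 0, 1, 3]
New canonical toposort: [4, 2, 0, 1, 3]
Compare positions:
  Node 0: index 2 -> 2 (same)
  Node 1: index 3 -> 3 (same)
  Node 2: index 0 -> 1 (moved)
  Node 3: index 4 -> 4 (same)
  Node 4: index 1 -> 0 (moved)
Nodes that changed position: 2 4

Answer: 2 4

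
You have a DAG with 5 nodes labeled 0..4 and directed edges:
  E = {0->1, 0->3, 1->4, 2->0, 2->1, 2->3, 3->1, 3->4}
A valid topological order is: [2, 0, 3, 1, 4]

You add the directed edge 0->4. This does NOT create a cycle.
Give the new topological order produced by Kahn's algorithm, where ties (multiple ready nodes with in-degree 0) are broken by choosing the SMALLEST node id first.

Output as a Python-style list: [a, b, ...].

Old toposort: [2, 0, 3, 1, 4]
Added edge: 0->4
Position of 0 (1) < position of 4 (4). Old order still valid.
Run Kahn's algorithm (break ties by smallest node id):
  initial in-degrees: [1, 3, 0, 2, 3]
  ready (indeg=0): [2]
  pop 2: indeg[0]->0; indeg[1]->2; indeg[3]->1 | ready=[0] | order so far=[2]
  pop 0: indeg[1]->1; indeg[3]->0; indeg[4]->2 | ready=[3] | order so far=[2, 0]
  pop 3: indeg[1]->0; indeg[4]->1 | ready=[1] | order so far=[2, 0, 3]
  pop 1: indeg[4]->0 | ready=[4] | order so far=[2, 0, 3, 1]
  pop 4: no out-edges | ready=[] | order so far=[2, 0, 3, 1, 4]
  Result: [2, 0, 3, 1, 4]

Answer: [2, 0, 3, 1, 4]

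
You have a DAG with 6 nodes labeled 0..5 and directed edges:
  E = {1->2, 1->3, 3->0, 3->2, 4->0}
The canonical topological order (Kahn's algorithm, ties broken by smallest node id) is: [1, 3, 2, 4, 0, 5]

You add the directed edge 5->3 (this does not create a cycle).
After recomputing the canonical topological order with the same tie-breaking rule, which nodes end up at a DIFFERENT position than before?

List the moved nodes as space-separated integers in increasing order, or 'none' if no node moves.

Old toposort: [1, 3, 2, 4, 0, 5]
Added edge 5->3
Recompute Kahn (smallest-id tiebreak):
  initial in-degrees: [2, 0, 2, 2, 0, 0]
  ready (indeg=0): [1, 4, 5]
  pop 1: indeg[2]->1; indeg[3]->1 | ready=[4, 5] | order so far=[1]
  pop 4: indeg[0]->1 | ready=[5] | order so far=[1, 4]
  pop 5: indeg[3]->0 | ready=[3] | order so far=[1, 4, 5]
  pop 3: indeg[0]->0; indeg[2]->0 | ready=[0, 2] | order so far=[1, 4, 5, 3]
  pop 0: no out-edges | ready=[2] | order so far=[1, 4, 5, 3, 0]
  pop 2: no out-edges | ready=[] | order so far=[1, 4, 5, 3, 0, 2]
New canonical toposort: [1, 4, 5, 3, 0, 2]
Compare positions:
  Node 0: index 4 -> 4 (same)
  Node 1: index 0 -> 0 (same)
  Node 2: index 2 -> 5 (moved)
  Node 3: index 1 -> 3 (moved)
  Node 4: index 3 -> 1 (moved)
  Node 5: index 5 -> 2 (moved)
Nodes that changed position: 2 3 4 5

Answer: 2 3 4 5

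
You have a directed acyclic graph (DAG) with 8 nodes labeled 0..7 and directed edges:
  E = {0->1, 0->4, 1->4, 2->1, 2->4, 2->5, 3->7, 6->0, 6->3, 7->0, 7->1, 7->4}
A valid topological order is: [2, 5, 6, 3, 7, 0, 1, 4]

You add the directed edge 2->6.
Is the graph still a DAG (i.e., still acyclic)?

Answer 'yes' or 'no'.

Answer: yes

Derivation:
Given toposort: [2, 5, 6, 3, 7, 0, 1, 4]
Position of 2: index 0; position of 6: index 2
New edge 2->6: forward
Forward edge: respects the existing order. Still a DAG, same toposort still valid.
Still a DAG? yes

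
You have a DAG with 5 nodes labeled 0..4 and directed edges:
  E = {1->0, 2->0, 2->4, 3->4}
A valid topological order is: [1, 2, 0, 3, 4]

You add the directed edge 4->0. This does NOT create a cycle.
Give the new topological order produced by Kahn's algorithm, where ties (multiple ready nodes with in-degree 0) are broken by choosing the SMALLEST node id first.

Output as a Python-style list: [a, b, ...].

Answer: [1, 2, 3, 4, 0]

Derivation:
Old toposort: [1, 2, 0, 3, 4]
Added edge: 4->0
Position of 4 (4) > position of 0 (2). Must reorder: 4 must now come before 0.
Run Kahn's algorithm (break ties by smallest node id):
  initial in-degrees: [3, 0, 0, 0, 2]
  ready (indeg=0): [1, 2, 3]
  pop 1: indeg[0]->2 | ready=[2, 3] | order so far=[1]
  pop 2: indeg[0]->1; indeg[4]->1 | ready=[3] | order so far=[1, 2]
  pop 3: indeg[4]->0 | ready=[4] | order so far=[1, 2, 3]
  pop 4: indeg[0]->0 | ready=[0] | order so far=[1, 2, 3, 4]
  pop 0: no out-edges | ready=[] | order so far=[1, 2, 3, 4, 0]
  Result: [1, 2, 3, 4, 0]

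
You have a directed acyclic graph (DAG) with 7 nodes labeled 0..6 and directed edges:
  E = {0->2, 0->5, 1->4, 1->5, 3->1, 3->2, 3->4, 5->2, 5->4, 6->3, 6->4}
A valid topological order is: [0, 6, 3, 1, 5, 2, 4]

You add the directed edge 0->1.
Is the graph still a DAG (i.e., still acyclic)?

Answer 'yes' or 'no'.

Answer: yes

Derivation:
Given toposort: [0, 6, 3, 1, 5, 2, 4]
Position of 0: index 0; position of 1: index 3
New edge 0->1: forward
Forward edge: respects the existing order. Still a DAG, same toposort still valid.
Still a DAG? yes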